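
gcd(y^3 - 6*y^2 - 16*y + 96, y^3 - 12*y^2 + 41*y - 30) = y - 6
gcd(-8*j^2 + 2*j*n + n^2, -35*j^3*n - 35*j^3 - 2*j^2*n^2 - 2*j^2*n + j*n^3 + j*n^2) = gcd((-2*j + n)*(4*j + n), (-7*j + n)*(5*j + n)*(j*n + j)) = 1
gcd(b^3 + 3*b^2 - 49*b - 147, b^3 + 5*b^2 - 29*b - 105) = b^2 + 10*b + 21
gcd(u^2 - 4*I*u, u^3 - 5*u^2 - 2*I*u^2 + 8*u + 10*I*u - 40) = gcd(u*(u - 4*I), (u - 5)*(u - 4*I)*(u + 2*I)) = u - 4*I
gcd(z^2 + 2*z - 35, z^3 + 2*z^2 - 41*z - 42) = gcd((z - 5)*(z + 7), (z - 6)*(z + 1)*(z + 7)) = z + 7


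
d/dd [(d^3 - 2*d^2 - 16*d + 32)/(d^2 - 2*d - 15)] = (d^4 - 4*d^3 - 25*d^2 - 4*d + 304)/(d^4 - 4*d^3 - 26*d^2 + 60*d + 225)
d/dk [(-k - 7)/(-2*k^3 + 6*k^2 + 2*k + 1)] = (-4*k^3 - 36*k^2 + 84*k + 13)/(4*k^6 - 24*k^5 + 28*k^4 + 20*k^3 + 16*k^2 + 4*k + 1)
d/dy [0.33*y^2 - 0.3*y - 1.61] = 0.66*y - 0.3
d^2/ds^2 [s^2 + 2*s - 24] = 2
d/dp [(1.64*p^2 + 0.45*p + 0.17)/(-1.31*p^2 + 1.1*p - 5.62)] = (2.3935*p^2 - 17.9882*p - 2.716)/(1.7161*p^4 - 2.882*p^3 + 15.9344*p^2 - 12.364*p + 31.5844)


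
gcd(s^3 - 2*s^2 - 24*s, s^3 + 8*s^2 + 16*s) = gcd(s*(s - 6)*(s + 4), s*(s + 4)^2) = s^2 + 4*s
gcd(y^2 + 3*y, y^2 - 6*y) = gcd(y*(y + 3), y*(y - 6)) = y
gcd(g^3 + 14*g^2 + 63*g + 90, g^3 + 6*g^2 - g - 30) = g^2 + 8*g + 15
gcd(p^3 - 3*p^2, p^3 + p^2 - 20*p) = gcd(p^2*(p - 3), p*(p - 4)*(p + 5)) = p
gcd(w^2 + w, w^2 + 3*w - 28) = 1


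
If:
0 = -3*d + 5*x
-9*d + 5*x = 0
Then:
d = 0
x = 0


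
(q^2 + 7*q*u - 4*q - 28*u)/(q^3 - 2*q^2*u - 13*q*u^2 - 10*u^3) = (-q^2 - 7*q*u + 4*q + 28*u)/(-q^3 + 2*q^2*u + 13*q*u^2 + 10*u^3)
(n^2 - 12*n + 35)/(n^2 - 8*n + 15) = (n - 7)/(n - 3)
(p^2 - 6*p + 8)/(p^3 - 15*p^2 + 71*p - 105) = (p^2 - 6*p + 8)/(p^3 - 15*p^2 + 71*p - 105)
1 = 1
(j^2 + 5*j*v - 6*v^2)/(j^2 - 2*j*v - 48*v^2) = (-j + v)/(-j + 8*v)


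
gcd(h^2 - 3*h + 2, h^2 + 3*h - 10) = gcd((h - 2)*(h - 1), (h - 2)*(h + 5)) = h - 2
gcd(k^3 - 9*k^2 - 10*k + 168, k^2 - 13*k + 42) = k^2 - 13*k + 42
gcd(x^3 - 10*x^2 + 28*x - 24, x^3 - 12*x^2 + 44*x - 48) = x^2 - 8*x + 12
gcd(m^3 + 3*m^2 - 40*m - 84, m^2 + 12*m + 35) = m + 7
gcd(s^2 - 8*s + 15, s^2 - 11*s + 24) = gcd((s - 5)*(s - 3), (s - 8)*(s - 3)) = s - 3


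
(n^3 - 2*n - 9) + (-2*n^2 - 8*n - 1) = n^3 - 2*n^2 - 10*n - 10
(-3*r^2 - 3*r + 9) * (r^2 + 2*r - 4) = -3*r^4 - 9*r^3 + 15*r^2 + 30*r - 36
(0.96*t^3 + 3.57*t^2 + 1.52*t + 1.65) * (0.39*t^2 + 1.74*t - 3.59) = 0.3744*t^5 + 3.0627*t^4 + 3.3582*t^3 - 9.528*t^2 - 2.5858*t - 5.9235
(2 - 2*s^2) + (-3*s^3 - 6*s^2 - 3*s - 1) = -3*s^3 - 8*s^2 - 3*s + 1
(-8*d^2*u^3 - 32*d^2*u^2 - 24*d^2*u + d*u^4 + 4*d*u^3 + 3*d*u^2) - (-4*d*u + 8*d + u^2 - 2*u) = -8*d^2*u^3 - 32*d^2*u^2 - 24*d^2*u + d*u^4 + 4*d*u^3 + 3*d*u^2 + 4*d*u - 8*d - u^2 + 2*u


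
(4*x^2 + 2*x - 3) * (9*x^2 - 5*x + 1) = 36*x^4 - 2*x^3 - 33*x^2 + 17*x - 3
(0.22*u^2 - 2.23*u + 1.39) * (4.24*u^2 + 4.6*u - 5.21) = 0.9328*u^4 - 8.4432*u^3 - 5.5106*u^2 + 18.0123*u - 7.2419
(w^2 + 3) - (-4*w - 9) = w^2 + 4*w + 12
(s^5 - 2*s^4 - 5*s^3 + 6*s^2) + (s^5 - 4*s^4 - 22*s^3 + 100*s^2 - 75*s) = 2*s^5 - 6*s^4 - 27*s^3 + 106*s^2 - 75*s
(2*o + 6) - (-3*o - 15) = 5*o + 21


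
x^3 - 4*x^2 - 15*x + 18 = (x - 6)*(x - 1)*(x + 3)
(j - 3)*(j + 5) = j^2 + 2*j - 15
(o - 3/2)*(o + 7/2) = o^2 + 2*o - 21/4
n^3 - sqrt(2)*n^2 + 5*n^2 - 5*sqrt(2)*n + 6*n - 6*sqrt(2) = (n + 2)*(n + 3)*(n - sqrt(2))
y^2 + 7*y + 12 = (y + 3)*(y + 4)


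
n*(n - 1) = n^2 - n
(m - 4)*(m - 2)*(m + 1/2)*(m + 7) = m^4 + 3*m^3/2 - 67*m^2/2 + 39*m + 28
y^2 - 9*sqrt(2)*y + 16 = (y - 8*sqrt(2))*(y - sqrt(2))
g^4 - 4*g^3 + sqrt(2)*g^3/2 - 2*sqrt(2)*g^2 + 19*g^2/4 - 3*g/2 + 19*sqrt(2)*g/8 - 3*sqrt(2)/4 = (g - 2)*(g - 3/2)*(g - 1/2)*(g + sqrt(2)/2)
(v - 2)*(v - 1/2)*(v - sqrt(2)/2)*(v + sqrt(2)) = v^4 - 5*v^3/2 + sqrt(2)*v^3/2 - 5*sqrt(2)*v^2/4 + sqrt(2)*v/2 + 5*v/2 - 1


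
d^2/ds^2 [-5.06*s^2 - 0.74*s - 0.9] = -10.1200000000000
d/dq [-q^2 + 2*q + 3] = 2 - 2*q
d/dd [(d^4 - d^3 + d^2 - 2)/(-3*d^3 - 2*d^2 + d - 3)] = (-3*d^6 - 4*d^5 + 8*d^4 - 14*d^3 - 8*d^2 - 14*d + 2)/(9*d^6 + 12*d^5 - 2*d^4 + 14*d^3 + 13*d^2 - 6*d + 9)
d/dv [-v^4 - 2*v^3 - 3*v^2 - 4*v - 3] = -4*v^3 - 6*v^2 - 6*v - 4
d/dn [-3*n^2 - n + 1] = -6*n - 1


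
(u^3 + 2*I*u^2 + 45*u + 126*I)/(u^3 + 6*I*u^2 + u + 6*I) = (u^2 - 4*I*u + 21)/(u^2 + 1)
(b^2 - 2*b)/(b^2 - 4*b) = (b - 2)/(b - 4)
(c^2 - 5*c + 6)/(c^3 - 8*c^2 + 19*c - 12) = (c - 2)/(c^2 - 5*c + 4)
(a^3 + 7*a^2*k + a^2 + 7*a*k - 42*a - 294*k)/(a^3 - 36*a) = (a^2 + 7*a*k + 7*a + 49*k)/(a*(a + 6))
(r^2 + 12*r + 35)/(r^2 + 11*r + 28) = (r + 5)/(r + 4)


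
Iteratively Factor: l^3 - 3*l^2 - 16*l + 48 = (l - 3)*(l^2 - 16) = (l - 4)*(l - 3)*(l + 4)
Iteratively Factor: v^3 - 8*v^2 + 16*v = (v - 4)*(v^2 - 4*v) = v*(v - 4)*(v - 4)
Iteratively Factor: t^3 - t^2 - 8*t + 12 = (t + 3)*(t^2 - 4*t + 4) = (t - 2)*(t + 3)*(t - 2)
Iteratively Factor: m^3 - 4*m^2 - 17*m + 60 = (m + 4)*(m^2 - 8*m + 15) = (m - 5)*(m + 4)*(m - 3)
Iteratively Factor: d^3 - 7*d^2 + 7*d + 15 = (d - 3)*(d^2 - 4*d - 5) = (d - 3)*(d + 1)*(d - 5)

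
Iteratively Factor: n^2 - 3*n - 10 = (n + 2)*(n - 5)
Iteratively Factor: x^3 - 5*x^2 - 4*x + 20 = (x - 5)*(x^2 - 4) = (x - 5)*(x - 2)*(x + 2)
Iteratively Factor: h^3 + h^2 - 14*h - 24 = (h + 3)*(h^2 - 2*h - 8) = (h + 2)*(h + 3)*(h - 4)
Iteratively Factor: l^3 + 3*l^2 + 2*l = (l)*(l^2 + 3*l + 2) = l*(l + 1)*(l + 2)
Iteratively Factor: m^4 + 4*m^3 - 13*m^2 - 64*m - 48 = (m + 4)*(m^3 - 13*m - 12) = (m + 3)*(m + 4)*(m^2 - 3*m - 4) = (m + 1)*(m + 3)*(m + 4)*(m - 4)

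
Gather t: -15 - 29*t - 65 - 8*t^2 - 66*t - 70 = -8*t^2 - 95*t - 150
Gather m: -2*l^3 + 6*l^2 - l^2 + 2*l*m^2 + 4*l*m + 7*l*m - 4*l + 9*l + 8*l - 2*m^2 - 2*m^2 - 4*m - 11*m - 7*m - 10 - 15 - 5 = -2*l^3 + 5*l^2 + 13*l + m^2*(2*l - 4) + m*(11*l - 22) - 30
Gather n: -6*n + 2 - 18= -6*n - 16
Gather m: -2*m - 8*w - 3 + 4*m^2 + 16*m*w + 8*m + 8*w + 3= 4*m^2 + m*(16*w + 6)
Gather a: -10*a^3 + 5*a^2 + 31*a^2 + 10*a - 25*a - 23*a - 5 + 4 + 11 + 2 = -10*a^3 + 36*a^2 - 38*a + 12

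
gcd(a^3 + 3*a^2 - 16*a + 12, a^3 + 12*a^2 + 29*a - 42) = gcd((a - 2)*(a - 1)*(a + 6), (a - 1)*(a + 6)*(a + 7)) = a^2 + 5*a - 6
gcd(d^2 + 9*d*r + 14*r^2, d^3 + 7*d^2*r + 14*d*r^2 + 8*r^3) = d + 2*r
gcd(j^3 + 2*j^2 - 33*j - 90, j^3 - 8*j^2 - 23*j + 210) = j^2 - j - 30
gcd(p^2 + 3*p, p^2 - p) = p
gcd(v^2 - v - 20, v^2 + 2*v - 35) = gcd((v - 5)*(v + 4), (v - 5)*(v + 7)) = v - 5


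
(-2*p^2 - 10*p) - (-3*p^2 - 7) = p^2 - 10*p + 7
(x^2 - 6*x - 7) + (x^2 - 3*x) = 2*x^2 - 9*x - 7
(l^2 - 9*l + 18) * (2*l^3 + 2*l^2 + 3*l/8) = 2*l^5 - 16*l^4 + 147*l^3/8 + 261*l^2/8 + 27*l/4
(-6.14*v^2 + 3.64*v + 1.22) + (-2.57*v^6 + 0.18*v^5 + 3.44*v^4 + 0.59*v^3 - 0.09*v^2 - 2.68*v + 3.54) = -2.57*v^6 + 0.18*v^5 + 3.44*v^4 + 0.59*v^3 - 6.23*v^2 + 0.96*v + 4.76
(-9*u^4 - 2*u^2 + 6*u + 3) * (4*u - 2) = -36*u^5 + 18*u^4 - 8*u^3 + 28*u^2 - 6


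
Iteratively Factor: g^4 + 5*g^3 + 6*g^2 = (g)*(g^3 + 5*g^2 + 6*g) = g^2*(g^2 + 5*g + 6) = g^2*(g + 2)*(g + 3)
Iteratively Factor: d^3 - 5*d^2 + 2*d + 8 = (d + 1)*(d^2 - 6*d + 8) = (d - 4)*(d + 1)*(d - 2)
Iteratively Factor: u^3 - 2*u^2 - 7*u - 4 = (u + 1)*(u^2 - 3*u - 4) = (u + 1)^2*(u - 4)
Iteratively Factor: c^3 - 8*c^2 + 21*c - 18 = (c - 2)*(c^2 - 6*c + 9) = (c - 3)*(c - 2)*(c - 3)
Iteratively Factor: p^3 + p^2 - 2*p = (p)*(p^2 + p - 2) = p*(p - 1)*(p + 2)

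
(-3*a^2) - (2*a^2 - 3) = 3 - 5*a^2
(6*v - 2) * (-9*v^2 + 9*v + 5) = -54*v^3 + 72*v^2 + 12*v - 10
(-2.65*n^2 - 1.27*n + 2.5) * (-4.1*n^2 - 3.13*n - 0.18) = 10.865*n^4 + 13.5015*n^3 - 5.7979*n^2 - 7.5964*n - 0.45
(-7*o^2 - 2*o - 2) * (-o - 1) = 7*o^3 + 9*o^2 + 4*o + 2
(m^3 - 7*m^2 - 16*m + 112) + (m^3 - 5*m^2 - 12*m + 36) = 2*m^3 - 12*m^2 - 28*m + 148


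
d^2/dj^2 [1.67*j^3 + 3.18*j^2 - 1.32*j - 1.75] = 10.02*j + 6.36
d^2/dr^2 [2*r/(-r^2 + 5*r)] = -4/(r^3 - 15*r^2 + 75*r - 125)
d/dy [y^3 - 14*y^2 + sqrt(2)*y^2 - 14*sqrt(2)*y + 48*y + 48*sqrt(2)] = 3*y^2 - 28*y + 2*sqrt(2)*y - 14*sqrt(2) + 48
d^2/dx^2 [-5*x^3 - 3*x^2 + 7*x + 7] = -30*x - 6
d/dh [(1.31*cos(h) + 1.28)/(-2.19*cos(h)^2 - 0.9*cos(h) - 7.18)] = (-2.8689*cos(h)^2 - 5.6064*cos(h) + 8.2538)*sin(h)/(4.7961*cos(h)^4 + 3.942*cos(h)^3 + 32.2584*cos(h)^2 + 12.924*cos(h) + 51.5524)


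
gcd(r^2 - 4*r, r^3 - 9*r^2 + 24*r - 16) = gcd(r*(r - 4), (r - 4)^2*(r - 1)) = r - 4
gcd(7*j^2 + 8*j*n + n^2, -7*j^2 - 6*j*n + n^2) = j + n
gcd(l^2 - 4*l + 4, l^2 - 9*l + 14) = l - 2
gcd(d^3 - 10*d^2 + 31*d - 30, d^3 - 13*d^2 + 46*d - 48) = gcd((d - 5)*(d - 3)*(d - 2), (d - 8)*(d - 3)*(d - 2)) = d^2 - 5*d + 6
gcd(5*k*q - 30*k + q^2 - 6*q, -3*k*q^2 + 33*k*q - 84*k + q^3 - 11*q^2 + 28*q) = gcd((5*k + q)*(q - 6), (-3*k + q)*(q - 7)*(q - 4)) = 1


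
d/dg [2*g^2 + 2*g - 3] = 4*g + 2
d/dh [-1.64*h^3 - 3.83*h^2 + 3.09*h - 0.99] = -4.92*h^2 - 7.66*h + 3.09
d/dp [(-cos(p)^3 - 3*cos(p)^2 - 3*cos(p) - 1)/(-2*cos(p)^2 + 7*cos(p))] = (cos(p) + 1)^2*(-2*sin(p) - 7*sin(p)/cos(p)^2 + 18*tan(p))/(2*cos(p) - 7)^2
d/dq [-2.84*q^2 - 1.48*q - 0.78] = -5.68*q - 1.48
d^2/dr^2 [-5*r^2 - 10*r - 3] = -10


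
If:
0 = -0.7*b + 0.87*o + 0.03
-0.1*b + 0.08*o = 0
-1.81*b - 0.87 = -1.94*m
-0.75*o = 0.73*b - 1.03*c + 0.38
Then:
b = -0.08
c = 0.24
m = 0.38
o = -0.10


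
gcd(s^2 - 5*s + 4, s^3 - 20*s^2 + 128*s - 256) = s - 4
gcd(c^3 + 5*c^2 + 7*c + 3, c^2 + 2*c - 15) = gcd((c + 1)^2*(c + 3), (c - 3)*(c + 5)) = 1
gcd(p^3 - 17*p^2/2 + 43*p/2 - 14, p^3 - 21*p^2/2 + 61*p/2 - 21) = p^2 - 9*p/2 + 7/2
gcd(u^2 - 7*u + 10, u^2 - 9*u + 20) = u - 5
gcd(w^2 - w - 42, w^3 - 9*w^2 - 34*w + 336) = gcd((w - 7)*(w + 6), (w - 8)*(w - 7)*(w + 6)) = w^2 - w - 42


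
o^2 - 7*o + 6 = (o - 6)*(o - 1)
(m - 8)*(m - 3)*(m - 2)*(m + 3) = m^4 - 10*m^3 + 7*m^2 + 90*m - 144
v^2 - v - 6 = (v - 3)*(v + 2)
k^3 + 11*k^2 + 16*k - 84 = (k - 2)*(k + 6)*(k + 7)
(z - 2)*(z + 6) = z^2 + 4*z - 12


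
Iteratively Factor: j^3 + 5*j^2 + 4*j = (j + 1)*(j^2 + 4*j) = j*(j + 1)*(j + 4)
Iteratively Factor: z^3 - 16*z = (z - 4)*(z^2 + 4*z) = z*(z - 4)*(z + 4)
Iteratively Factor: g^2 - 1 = (g + 1)*(g - 1)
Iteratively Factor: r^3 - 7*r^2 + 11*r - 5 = (r - 1)*(r^2 - 6*r + 5) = (r - 1)^2*(r - 5)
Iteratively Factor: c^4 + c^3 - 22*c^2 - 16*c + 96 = (c - 4)*(c^3 + 5*c^2 - 2*c - 24) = (c - 4)*(c + 4)*(c^2 + c - 6) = (c - 4)*(c + 3)*(c + 4)*(c - 2)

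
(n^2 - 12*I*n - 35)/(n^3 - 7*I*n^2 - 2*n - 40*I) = (n - 7*I)/(n^2 - 2*I*n + 8)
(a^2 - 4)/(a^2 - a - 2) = (a + 2)/(a + 1)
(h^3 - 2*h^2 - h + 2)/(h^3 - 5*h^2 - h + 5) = (h - 2)/(h - 5)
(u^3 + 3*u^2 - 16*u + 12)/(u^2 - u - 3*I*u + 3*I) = (u^2 + 4*u - 12)/(u - 3*I)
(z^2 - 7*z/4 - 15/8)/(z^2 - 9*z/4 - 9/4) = (z - 5/2)/(z - 3)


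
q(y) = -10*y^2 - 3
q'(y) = -20*y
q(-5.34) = -288.16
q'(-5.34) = 106.80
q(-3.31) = -112.56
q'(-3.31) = 66.20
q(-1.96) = -41.42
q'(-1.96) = 39.20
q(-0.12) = -3.14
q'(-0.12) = 2.40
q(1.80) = -35.40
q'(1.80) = -36.00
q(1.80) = -35.40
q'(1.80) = -36.00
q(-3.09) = -98.48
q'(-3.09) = 61.80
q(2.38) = -59.64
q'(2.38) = -47.60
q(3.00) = -93.00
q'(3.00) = -60.00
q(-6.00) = -363.00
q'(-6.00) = 120.00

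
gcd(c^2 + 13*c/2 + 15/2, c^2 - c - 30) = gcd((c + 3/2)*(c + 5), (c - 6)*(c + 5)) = c + 5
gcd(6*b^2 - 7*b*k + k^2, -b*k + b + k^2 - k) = b - k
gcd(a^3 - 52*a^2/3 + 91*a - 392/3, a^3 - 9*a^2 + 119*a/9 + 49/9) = a^2 - 28*a/3 + 49/3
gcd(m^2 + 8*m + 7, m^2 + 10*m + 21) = m + 7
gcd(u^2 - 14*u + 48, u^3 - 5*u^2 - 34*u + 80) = u - 8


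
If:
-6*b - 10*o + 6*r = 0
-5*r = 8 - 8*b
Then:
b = 5*r/8 + 1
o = 9*r/40 - 3/5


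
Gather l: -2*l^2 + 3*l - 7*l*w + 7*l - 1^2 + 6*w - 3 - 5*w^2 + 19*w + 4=-2*l^2 + l*(10 - 7*w) - 5*w^2 + 25*w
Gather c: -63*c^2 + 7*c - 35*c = -63*c^2 - 28*c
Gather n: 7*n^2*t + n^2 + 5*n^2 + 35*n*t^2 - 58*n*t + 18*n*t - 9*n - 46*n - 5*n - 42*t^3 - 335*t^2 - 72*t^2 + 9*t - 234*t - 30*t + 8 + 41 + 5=n^2*(7*t + 6) + n*(35*t^2 - 40*t - 60) - 42*t^3 - 407*t^2 - 255*t + 54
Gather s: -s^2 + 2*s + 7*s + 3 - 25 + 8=-s^2 + 9*s - 14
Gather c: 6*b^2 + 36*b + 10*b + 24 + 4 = 6*b^2 + 46*b + 28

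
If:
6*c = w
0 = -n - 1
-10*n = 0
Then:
No Solution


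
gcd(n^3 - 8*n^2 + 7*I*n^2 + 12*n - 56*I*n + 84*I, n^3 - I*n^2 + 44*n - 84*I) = n + 7*I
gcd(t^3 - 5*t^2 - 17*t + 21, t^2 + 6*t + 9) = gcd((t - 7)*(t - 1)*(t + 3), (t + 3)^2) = t + 3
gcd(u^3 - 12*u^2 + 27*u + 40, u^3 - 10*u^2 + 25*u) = u - 5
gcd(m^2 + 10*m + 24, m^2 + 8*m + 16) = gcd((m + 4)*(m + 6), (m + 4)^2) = m + 4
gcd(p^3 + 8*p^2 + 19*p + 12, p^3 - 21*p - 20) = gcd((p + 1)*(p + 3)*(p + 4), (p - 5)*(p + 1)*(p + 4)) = p^2 + 5*p + 4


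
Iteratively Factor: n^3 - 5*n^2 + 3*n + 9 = (n - 3)*(n^2 - 2*n - 3) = (n - 3)^2*(n + 1)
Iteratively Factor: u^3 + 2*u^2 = (u)*(u^2 + 2*u) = u^2*(u + 2)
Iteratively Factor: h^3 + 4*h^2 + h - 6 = (h - 1)*(h^2 + 5*h + 6) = (h - 1)*(h + 2)*(h + 3)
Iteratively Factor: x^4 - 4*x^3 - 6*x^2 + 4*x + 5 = (x + 1)*(x^3 - 5*x^2 - x + 5) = (x + 1)^2*(x^2 - 6*x + 5) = (x - 5)*(x + 1)^2*(x - 1)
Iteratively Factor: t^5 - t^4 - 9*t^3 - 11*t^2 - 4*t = (t)*(t^4 - t^3 - 9*t^2 - 11*t - 4) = t*(t + 1)*(t^3 - 2*t^2 - 7*t - 4) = t*(t - 4)*(t + 1)*(t^2 + 2*t + 1) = t*(t - 4)*(t + 1)^2*(t + 1)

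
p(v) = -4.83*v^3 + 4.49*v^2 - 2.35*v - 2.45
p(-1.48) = 26.52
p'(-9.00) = -1256.86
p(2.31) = -43.46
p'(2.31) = -58.93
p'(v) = -14.49*v^2 + 8.98*v - 2.35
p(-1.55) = 29.97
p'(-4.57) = -346.01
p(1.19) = -7.03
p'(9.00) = -1095.22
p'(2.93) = -100.43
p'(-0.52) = -10.94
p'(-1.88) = -70.45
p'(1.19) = -12.18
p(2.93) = -92.28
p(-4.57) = 563.06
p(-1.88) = 49.93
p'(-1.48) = -47.38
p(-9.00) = 3903.46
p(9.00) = -3180.98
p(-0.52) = 0.67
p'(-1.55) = -51.08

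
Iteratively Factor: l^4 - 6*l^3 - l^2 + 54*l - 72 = (l - 2)*(l^3 - 4*l^2 - 9*l + 36) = (l - 3)*(l - 2)*(l^2 - l - 12) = (l - 3)*(l - 2)*(l + 3)*(l - 4)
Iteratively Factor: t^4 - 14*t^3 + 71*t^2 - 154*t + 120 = (t - 5)*(t^3 - 9*t^2 + 26*t - 24) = (t - 5)*(t - 4)*(t^2 - 5*t + 6) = (t - 5)*(t - 4)*(t - 2)*(t - 3)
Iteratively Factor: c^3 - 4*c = (c)*(c^2 - 4) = c*(c - 2)*(c + 2)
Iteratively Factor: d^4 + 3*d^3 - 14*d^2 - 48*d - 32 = (d + 1)*(d^3 + 2*d^2 - 16*d - 32) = (d + 1)*(d + 2)*(d^2 - 16) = (d - 4)*(d + 1)*(d + 2)*(d + 4)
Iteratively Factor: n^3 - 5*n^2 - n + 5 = (n - 1)*(n^2 - 4*n - 5) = (n - 1)*(n + 1)*(n - 5)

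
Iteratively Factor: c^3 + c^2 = (c)*(c^2 + c) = c*(c + 1)*(c)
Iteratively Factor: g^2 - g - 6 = (g + 2)*(g - 3)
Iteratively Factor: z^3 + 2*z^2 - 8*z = (z + 4)*(z^2 - 2*z) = (z - 2)*(z + 4)*(z)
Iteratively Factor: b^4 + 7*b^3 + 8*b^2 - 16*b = (b)*(b^3 + 7*b^2 + 8*b - 16) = b*(b - 1)*(b^2 + 8*b + 16) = b*(b - 1)*(b + 4)*(b + 4)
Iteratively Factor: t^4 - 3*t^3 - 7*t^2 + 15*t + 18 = (t - 3)*(t^3 - 7*t - 6) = (t - 3)*(t + 1)*(t^2 - t - 6) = (t - 3)^2*(t + 1)*(t + 2)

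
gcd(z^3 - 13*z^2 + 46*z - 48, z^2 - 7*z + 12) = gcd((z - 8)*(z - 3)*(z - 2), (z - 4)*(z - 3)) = z - 3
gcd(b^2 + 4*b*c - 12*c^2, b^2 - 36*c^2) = b + 6*c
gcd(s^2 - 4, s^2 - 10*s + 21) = 1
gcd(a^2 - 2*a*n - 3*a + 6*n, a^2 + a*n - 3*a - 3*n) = a - 3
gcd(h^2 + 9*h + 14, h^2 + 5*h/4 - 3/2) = h + 2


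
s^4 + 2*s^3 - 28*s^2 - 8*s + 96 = (s - 4)*(s - 2)*(s + 2)*(s + 6)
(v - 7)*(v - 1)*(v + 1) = v^3 - 7*v^2 - v + 7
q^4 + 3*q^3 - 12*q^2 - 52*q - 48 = (q - 4)*(q + 2)^2*(q + 3)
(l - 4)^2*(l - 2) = l^3 - 10*l^2 + 32*l - 32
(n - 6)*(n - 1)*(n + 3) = n^3 - 4*n^2 - 15*n + 18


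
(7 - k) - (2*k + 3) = 4 - 3*k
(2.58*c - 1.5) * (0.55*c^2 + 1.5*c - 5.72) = 1.419*c^3 + 3.045*c^2 - 17.0076*c + 8.58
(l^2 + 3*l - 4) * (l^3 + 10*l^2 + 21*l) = l^5 + 13*l^4 + 47*l^3 + 23*l^2 - 84*l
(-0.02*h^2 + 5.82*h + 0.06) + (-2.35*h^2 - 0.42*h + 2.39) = -2.37*h^2 + 5.4*h + 2.45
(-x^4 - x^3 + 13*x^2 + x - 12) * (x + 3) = -x^5 - 4*x^4 + 10*x^3 + 40*x^2 - 9*x - 36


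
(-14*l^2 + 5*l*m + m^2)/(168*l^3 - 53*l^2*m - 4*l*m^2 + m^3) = (-2*l + m)/(24*l^2 - 11*l*m + m^2)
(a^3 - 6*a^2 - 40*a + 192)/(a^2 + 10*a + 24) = (a^2 - 12*a + 32)/(a + 4)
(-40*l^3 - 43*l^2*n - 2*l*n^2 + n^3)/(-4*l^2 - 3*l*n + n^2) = (40*l^2 + 3*l*n - n^2)/(4*l - n)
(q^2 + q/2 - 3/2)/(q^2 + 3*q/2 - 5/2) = (2*q + 3)/(2*q + 5)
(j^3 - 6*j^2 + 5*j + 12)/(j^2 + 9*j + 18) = (j^3 - 6*j^2 + 5*j + 12)/(j^2 + 9*j + 18)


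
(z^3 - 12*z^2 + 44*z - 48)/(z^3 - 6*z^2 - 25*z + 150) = (z^2 - 6*z + 8)/(z^2 - 25)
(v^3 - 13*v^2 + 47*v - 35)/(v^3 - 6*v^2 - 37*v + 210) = (v - 1)/(v + 6)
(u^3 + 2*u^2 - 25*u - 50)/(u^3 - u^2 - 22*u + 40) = (u^2 - 3*u - 10)/(u^2 - 6*u + 8)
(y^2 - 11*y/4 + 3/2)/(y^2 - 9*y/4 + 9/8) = 2*(y - 2)/(2*y - 3)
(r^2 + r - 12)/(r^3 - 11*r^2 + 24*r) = (r + 4)/(r*(r - 8))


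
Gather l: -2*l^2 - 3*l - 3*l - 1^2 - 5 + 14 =-2*l^2 - 6*l + 8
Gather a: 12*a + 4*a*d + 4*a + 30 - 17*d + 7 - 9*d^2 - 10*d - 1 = a*(4*d + 16) - 9*d^2 - 27*d + 36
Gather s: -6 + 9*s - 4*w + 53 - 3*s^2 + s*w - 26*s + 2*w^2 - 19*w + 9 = -3*s^2 + s*(w - 17) + 2*w^2 - 23*w + 56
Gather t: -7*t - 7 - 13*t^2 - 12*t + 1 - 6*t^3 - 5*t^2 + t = -6*t^3 - 18*t^2 - 18*t - 6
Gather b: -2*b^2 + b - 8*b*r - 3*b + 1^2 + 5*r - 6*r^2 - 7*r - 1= -2*b^2 + b*(-8*r - 2) - 6*r^2 - 2*r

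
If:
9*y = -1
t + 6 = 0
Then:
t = -6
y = -1/9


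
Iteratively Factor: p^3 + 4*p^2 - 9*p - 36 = (p - 3)*(p^2 + 7*p + 12) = (p - 3)*(p + 4)*(p + 3)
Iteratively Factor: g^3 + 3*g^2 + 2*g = (g + 1)*(g^2 + 2*g) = g*(g + 1)*(g + 2)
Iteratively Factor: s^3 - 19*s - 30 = (s + 2)*(s^2 - 2*s - 15) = (s + 2)*(s + 3)*(s - 5)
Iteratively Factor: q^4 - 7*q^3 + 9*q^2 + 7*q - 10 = (q - 5)*(q^3 - 2*q^2 - q + 2) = (q - 5)*(q - 1)*(q^2 - q - 2) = (q - 5)*(q - 2)*(q - 1)*(q + 1)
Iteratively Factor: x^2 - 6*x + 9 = (x - 3)*(x - 3)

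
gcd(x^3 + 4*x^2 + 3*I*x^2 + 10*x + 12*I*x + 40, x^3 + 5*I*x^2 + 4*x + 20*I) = x^2 + 3*I*x + 10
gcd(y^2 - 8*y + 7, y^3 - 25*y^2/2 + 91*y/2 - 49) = y - 7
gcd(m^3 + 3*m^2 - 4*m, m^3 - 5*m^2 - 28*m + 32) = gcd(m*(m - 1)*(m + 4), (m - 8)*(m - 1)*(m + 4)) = m^2 + 3*m - 4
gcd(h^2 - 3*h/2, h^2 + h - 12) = 1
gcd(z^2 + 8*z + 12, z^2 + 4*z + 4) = z + 2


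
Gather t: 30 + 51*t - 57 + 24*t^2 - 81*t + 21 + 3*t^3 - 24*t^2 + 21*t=3*t^3 - 9*t - 6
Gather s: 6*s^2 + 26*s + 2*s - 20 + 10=6*s^2 + 28*s - 10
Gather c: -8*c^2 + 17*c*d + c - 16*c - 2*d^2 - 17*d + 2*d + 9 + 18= -8*c^2 + c*(17*d - 15) - 2*d^2 - 15*d + 27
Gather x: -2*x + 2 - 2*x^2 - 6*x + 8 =-2*x^2 - 8*x + 10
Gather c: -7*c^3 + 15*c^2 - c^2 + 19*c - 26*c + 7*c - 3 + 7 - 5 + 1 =-7*c^3 + 14*c^2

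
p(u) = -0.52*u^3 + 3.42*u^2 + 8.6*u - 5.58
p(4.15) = 51.84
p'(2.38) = 16.04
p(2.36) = 26.93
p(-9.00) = 573.12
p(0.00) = -5.58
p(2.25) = 25.16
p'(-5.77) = -82.80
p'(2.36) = 16.05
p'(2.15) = 16.09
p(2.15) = 23.55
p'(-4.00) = -43.72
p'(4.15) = 10.12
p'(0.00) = 8.60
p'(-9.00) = -179.32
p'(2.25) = 16.09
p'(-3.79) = -39.73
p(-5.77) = 158.55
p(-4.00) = 48.02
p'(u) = -1.56*u^2 + 6.84*u + 8.6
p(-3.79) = 39.26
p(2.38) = 27.25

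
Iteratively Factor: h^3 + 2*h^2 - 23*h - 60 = (h + 3)*(h^2 - h - 20) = (h + 3)*(h + 4)*(h - 5)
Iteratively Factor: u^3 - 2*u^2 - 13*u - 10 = (u + 2)*(u^2 - 4*u - 5) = (u - 5)*(u + 2)*(u + 1)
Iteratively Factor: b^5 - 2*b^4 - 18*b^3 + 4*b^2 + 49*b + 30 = (b + 3)*(b^4 - 5*b^3 - 3*b^2 + 13*b + 10) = (b - 2)*(b + 3)*(b^3 - 3*b^2 - 9*b - 5) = (b - 2)*(b + 1)*(b + 3)*(b^2 - 4*b - 5) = (b - 2)*(b + 1)^2*(b + 3)*(b - 5)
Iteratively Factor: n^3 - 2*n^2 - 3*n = (n)*(n^2 - 2*n - 3) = n*(n - 3)*(n + 1)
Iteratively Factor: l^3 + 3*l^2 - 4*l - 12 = (l - 2)*(l^2 + 5*l + 6) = (l - 2)*(l + 3)*(l + 2)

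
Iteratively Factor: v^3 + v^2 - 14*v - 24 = (v - 4)*(v^2 + 5*v + 6) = (v - 4)*(v + 3)*(v + 2)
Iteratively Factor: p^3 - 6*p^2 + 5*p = (p - 1)*(p^2 - 5*p) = (p - 5)*(p - 1)*(p)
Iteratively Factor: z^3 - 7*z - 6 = (z - 3)*(z^2 + 3*z + 2) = (z - 3)*(z + 2)*(z + 1)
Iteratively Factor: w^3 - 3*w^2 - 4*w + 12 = (w + 2)*(w^2 - 5*w + 6) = (w - 3)*(w + 2)*(w - 2)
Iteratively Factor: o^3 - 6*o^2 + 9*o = (o - 3)*(o^2 - 3*o) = (o - 3)^2*(o)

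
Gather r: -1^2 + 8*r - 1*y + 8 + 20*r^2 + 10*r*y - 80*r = 20*r^2 + r*(10*y - 72) - y + 7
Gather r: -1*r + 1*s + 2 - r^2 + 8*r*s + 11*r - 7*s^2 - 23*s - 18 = -r^2 + r*(8*s + 10) - 7*s^2 - 22*s - 16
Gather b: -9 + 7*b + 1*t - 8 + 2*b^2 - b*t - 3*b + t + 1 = 2*b^2 + b*(4 - t) + 2*t - 16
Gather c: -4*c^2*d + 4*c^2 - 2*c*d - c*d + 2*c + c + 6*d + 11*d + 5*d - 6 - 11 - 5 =c^2*(4 - 4*d) + c*(3 - 3*d) + 22*d - 22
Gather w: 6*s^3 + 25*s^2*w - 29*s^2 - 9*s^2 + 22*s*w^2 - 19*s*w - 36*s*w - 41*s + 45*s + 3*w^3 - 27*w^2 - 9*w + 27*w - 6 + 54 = 6*s^3 - 38*s^2 + 4*s + 3*w^3 + w^2*(22*s - 27) + w*(25*s^2 - 55*s + 18) + 48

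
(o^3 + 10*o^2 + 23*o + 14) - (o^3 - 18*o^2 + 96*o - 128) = 28*o^2 - 73*o + 142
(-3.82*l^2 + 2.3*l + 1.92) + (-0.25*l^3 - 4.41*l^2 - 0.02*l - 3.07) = -0.25*l^3 - 8.23*l^2 + 2.28*l - 1.15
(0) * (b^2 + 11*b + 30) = 0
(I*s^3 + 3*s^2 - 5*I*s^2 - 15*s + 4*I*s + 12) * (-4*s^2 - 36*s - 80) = -4*I*s^5 - 12*s^4 - 16*I*s^4 - 48*s^3 + 84*I*s^3 + 252*s^2 + 256*I*s^2 + 768*s - 320*I*s - 960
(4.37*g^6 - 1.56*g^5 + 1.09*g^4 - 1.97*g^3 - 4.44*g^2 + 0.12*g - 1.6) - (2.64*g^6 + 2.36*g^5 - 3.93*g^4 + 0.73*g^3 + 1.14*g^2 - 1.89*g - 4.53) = 1.73*g^6 - 3.92*g^5 + 5.02*g^4 - 2.7*g^3 - 5.58*g^2 + 2.01*g + 2.93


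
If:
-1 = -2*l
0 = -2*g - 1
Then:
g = -1/2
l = 1/2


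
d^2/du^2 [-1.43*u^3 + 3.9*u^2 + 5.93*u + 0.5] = 7.8 - 8.58*u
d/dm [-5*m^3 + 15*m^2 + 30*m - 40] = -15*m^2 + 30*m + 30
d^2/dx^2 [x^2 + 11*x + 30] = 2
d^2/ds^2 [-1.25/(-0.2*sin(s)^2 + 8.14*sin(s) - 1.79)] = (-0.2*sin(s)^4 + 6.105*sin(s)^3 - 80.7345*sin(s)^2 - 30.42325*sin(s) + 164.754)/(0.2*sin(s)^2 - 8.14*sin(s) + 1.79)^3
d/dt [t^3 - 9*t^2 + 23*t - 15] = 3*t^2 - 18*t + 23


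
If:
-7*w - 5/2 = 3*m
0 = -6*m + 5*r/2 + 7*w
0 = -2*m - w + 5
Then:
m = 75/22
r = 146/11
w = -20/11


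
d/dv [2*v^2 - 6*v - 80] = 4*v - 6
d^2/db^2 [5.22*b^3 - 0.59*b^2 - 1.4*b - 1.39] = 31.32*b - 1.18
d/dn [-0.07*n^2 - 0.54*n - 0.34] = -0.14*n - 0.54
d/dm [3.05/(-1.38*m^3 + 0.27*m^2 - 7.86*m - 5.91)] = (12.627*m^2 - 1.647*m + 23.973)/(1.38*m^3 - 0.27*m^2 + 7.86*m + 5.91)^2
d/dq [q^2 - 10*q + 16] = 2*q - 10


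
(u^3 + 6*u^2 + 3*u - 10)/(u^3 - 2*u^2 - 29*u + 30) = (u + 2)/(u - 6)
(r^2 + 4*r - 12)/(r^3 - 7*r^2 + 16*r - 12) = (r + 6)/(r^2 - 5*r + 6)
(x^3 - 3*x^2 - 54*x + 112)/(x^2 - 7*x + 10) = (x^2 - x - 56)/(x - 5)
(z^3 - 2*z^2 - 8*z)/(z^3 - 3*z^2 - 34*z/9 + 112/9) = 9*z*(z - 4)/(9*z^2 - 45*z + 56)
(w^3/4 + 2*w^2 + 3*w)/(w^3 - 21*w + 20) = w*(w^2 + 8*w + 12)/(4*(w^3 - 21*w + 20))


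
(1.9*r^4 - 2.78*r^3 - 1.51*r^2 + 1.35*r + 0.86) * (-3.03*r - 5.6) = -5.757*r^5 - 2.2166*r^4 + 20.1433*r^3 + 4.3655*r^2 - 10.1658*r - 4.816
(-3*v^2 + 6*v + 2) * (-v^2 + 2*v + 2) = 3*v^4 - 12*v^3 + 4*v^2 + 16*v + 4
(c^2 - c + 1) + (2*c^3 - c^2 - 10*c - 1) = 2*c^3 - 11*c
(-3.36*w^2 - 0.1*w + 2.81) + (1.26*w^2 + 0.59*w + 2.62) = -2.1*w^2 + 0.49*w + 5.43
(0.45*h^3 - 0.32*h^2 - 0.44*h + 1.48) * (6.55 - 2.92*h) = -1.314*h^4 + 3.8819*h^3 - 0.8112*h^2 - 7.2036*h + 9.694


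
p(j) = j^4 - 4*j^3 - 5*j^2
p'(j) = 4*j^3 - 12*j^2 - 10*j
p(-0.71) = -0.83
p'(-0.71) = -0.38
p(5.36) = 65.78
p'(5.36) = 217.61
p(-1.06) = 0.41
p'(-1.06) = -7.65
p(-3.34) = 217.71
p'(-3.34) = -249.51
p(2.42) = -51.67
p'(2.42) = -37.79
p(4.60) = -47.40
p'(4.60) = 89.42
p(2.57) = -57.30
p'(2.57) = -37.06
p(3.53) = -82.98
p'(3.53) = -8.88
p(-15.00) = 63000.00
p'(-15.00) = -16050.00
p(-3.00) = 144.00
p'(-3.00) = -186.00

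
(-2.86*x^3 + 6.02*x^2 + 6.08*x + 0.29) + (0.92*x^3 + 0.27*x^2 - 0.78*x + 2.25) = -1.94*x^3 + 6.29*x^2 + 5.3*x + 2.54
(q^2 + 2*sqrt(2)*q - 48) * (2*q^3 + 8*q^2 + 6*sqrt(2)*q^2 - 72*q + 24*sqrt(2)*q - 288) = 2*q^5 + 8*q^4 + 10*sqrt(2)*q^4 - 144*q^3 + 40*sqrt(2)*q^3 - 432*sqrt(2)*q^2 - 576*q^2 - 1728*sqrt(2)*q + 3456*q + 13824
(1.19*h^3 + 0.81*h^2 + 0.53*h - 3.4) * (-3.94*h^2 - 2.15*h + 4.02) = -4.6886*h^5 - 5.7499*h^4 + 0.954099999999999*h^3 + 15.5127*h^2 + 9.4406*h - 13.668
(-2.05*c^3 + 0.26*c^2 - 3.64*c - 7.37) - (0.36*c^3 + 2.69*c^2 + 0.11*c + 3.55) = -2.41*c^3 - 2.43*c^2 - 3.75*c - 10.92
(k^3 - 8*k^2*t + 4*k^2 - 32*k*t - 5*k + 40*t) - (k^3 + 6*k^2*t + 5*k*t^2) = -14*k^2*t + 4*k^2 - 5*k*t^2 - 32*k*t - 5*k + 40*t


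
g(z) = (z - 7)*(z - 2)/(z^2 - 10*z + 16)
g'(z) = (10 - 2*z)*(z - 7)*(z - 2)/(z^2 - 10*z + 16)^2 + (z - 7)/(z^2 - 10*z + 16) + (z - 2)/(z^2 - 10*z + 16) = -1/(z^2 - 16*z + 64)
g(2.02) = 0.83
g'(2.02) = -0.03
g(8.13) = 8.69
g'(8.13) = -59.17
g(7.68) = -2.12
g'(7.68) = -9.77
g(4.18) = 0.74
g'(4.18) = -0.07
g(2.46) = 0.82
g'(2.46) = -0.03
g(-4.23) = 0.92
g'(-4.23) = -0.01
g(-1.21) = 0.89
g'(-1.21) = -0.01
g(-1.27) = 0.89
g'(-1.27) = -0.01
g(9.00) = 2.00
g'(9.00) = -1.00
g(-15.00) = 0.96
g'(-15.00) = 0.00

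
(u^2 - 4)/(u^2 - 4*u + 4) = (u + 2)/(u - 2)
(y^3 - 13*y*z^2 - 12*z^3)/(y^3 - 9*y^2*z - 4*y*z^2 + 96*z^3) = (y + z)/(y - 8*z)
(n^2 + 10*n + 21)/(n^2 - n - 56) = (n + 3)/(n - 8)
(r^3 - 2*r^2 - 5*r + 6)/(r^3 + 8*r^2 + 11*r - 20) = (r^2 - r - 6)/(r^2 + 9*r + 20)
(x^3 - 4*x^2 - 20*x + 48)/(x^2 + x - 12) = (x^2 - 8*x + 12)/(x - 3)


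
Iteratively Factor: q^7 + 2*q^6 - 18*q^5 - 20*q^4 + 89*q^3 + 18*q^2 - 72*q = (q - 2)*(q^6 + 4*q^5 - 10*q^4 - 40*q^3 + 9*q^2 + 36*q) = (q - 3)*(q - 2)*(q^5 + 7*q^4 + 11*q^3 - 7*q^2 - 12*q) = (q - 3)*(q - 2)*(q + 3)*(q^4 + 4*q^3 - q^2 - 4*q) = q*(q - 3)*(q - 2)*(q + 3)*(q^3 + 4*q^2 - q - 4) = q*(q - 3)*(q - 2)*(q + 3)*(q + 4)*(q^2 - 1) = q*(q - 3)*(q - 2)*(q - 1)*(q + 3)*(q + 4)*(q + 1)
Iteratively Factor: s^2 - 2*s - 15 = (s + 3)*(s - 5)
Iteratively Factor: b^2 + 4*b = (b + 4)*(b)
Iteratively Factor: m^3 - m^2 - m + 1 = (m - 1)*(m^2 - 1) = (m - 1)*(m + 1)*(m - 1)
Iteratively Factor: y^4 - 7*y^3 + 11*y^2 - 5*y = (y)*(y^3 - 7*y^2 + 11*y - 5) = y*(y - 1)*(y^2 - 6*y + 5) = y*(y - 1)^2*(y - 5)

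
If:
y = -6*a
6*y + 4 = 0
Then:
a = 1/9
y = -2/3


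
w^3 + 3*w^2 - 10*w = w*(w - 2)*(w + 5)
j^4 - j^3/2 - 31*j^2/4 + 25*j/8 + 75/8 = (j - 5/2)*(j - 3/2)*(j + 1)*(j + 5/2)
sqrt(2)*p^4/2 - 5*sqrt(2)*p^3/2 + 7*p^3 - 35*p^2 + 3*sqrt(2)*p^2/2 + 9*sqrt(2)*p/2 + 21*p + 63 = (p - 3)^2*(p + 7*sqrt(2))*(sqrt(2)*p/2 + sqrt(2)/2)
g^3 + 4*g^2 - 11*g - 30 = (g - 3)*(g + 2)*(g + 5)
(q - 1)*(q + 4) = q^2 + 3*q - 4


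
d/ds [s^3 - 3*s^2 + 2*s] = 3*s^2 - 6*s + 2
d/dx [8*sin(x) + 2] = 8*cos(x)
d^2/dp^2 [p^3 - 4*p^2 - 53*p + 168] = 6*p - 8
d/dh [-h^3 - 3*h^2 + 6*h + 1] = -3*h^2 - 6*h + 6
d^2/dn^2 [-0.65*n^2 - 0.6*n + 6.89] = -1.30000000000000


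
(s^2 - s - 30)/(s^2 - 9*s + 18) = (s + 5)/(s - 3)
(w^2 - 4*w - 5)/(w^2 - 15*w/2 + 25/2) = 2*(w + 1)/(2*w - 5)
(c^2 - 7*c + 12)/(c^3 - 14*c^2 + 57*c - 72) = (c - 4)/(c^2 - 11*c + 24)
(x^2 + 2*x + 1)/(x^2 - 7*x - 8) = (x + 1)/(x - 8)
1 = 1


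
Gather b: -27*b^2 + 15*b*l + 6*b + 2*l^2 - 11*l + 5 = -27*b^2 + b*(15*l + 6) + 2*l^2 - 11*l + 5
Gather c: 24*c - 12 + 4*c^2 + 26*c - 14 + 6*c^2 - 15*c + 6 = 10*c^2 + 35*c - 20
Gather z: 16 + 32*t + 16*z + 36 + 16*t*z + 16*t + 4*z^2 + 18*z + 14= 48*t + 4*z^2 + z*(16*t + 34) + 66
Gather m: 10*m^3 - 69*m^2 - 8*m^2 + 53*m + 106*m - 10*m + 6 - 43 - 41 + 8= 10*m^3 - 77*m^2 + 149*m - 70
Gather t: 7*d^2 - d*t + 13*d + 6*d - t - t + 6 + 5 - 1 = 7*d^2 + 19*d + t*(-d - 2) + 10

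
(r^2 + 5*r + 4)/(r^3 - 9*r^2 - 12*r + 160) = (r + 1)/(r^2 - 13*r + 40)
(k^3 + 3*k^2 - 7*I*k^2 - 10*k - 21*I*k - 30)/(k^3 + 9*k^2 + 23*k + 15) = (k^2 - 7*I*k - 10)/(k^2 + 6*k + 5)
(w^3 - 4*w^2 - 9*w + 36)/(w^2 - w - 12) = w - 3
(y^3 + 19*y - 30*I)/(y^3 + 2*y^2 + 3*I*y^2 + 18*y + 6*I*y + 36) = (y^2 + 3*I*y + 10)/(y^2 + y*(2 + 6*I) + 12*I)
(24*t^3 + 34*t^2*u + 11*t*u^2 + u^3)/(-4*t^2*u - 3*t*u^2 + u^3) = (-24*t^2 - 10*t*u - u^2)/(u*(4*t - u))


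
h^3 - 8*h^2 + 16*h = h*(h - 4)^2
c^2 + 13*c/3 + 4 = (c + 4/3)*(c + 3)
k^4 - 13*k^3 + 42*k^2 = k^2*(k - 7)*(k - 6)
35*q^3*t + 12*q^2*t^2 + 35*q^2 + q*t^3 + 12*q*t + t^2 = (5*q + t)*(7*q + t)*(q*t + 1)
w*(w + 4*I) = w^2 + 4*I*w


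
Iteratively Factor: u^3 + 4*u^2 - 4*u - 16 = (u + 4)*(u^2 - 4) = (u + 2)*(u + 4)*(u - 2)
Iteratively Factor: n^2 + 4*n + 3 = (n + 3)*(n + 1)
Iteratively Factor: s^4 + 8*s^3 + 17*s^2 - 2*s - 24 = (s + 2)*(s^3 + 6*s^2 + 5*s - 12) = (s - 1)*(s + 2)*(s^2 + 7*s + 12) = (s - 1)*(s + 2)*(s + 4)*(s + 3)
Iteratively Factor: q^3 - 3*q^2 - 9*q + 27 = (q - 3)*(q^2 - 9) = (q - 3)^2*(q + 3)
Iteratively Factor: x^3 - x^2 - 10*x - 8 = (x - 4)*(x^2 + 3*x + 2) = (x - 4)*(x + 2)*(x + 1)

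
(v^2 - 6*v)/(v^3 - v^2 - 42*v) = (6 - v)/(-v^2 + v + 42)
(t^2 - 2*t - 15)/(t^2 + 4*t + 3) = (t - 5)/(t + 1)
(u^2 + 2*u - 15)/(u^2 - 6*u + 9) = (u + 5)/(u - 3)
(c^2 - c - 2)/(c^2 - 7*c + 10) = (c + 1)/(c - 5)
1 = 1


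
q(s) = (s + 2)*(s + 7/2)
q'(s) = 2*s + 11/2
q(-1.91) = 0.14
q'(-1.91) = 1.68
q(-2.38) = -0.43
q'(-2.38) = 0.74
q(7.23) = 99.04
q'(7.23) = 19.96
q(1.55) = 17.93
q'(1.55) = 8.60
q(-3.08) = -0.45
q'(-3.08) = -0.66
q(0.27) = 8.56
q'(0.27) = 6.04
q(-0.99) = 2.54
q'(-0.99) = 3.52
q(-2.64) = -0.55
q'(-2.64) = 0.22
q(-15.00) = 149.50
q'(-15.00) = -24.50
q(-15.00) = 149.50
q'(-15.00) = -24.50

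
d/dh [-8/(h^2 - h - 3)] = 8*(2*h - 1)/(-h^2 + h + 3)^2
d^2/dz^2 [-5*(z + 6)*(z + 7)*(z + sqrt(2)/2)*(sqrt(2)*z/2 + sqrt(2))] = -30*sqrt(2)*z^2 - 225*sqrt(2)*z - 15*z - 340*sqrt(2) - 75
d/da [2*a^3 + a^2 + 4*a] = 6*a^2 + 2*a + 4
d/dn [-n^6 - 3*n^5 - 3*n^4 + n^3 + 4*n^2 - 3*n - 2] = -6*n^5 - 15*n^4 - 12*n^3 + 3*n^2 + 8*n - 3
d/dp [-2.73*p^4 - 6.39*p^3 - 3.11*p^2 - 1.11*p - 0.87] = -10.92*p^3 - 19.17*p^2 - 6.22*p - 1.11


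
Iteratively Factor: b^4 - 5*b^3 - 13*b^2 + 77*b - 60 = (b - 1)*(b^3 - 4*b^2 - 17*b + 60) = (b - 3)*(b - 1)*(b^2 - b - 20) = (b - 5)*(b - 3)*(b - 1)*(b + 4)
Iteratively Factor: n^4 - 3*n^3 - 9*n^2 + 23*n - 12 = (n - 1)*(n^3 - 2*n^2 - 11*n + 12) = (n - 1)*(n + 3)*(n^2 - 5*n + 4) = (n - 4)*(n - 1)*(n + 3)*(n - 1)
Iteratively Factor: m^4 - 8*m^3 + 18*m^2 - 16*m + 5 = (m - 1)*(m^3 - 7*m^2 + 11*m - 5) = (m - 5)*(m - 1)*(m^2 - 2*m + 1) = (m - 5)*(m - 1)^2*(m - 1)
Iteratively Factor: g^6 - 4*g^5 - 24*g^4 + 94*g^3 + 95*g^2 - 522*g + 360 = (g - 3)*(g^5 - g^4 - 27*g^3 + 13*g^2 + 134*g - 120) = (g - 3)*(g - 1)*(g^4 - 27*g^2 - 14*g + 120) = (g - 3)*(g - 2)*(g - 1)*(g^3 + 2*g^2 - 23*g - 60) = (g - 3)*(g - 2)*(g - 1)*(g + 3)*(g^2 - g - 20) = (g - 3)*(g - 2)*(g - 1)*(g + 3)*(g + 4)*(g - 5)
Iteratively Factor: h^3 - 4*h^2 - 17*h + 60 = (h + 4)*(h^2 - 8*h + 15) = (h - 5)*(h + 4)*(h - 3)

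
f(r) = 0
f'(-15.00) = 0.00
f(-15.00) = 0.00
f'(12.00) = 0.00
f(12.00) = 0.00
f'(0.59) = 0.00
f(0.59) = 0.00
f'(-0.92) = 0.00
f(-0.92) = 0.00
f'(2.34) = 0.00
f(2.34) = 0.00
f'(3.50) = 0.00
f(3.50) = 0.00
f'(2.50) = 0.00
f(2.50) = 0.00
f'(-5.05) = 0.00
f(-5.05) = 0.00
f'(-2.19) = 0.00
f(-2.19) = 0.00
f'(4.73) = 0.00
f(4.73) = 0.00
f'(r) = 0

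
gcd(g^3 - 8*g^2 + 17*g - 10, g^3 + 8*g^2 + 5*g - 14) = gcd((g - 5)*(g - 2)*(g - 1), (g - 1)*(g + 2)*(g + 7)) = g - 1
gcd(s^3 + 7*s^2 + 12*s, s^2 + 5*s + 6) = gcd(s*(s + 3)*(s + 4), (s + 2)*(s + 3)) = s + 3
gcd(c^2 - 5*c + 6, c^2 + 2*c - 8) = c - 2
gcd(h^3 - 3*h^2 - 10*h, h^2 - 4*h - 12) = h + 2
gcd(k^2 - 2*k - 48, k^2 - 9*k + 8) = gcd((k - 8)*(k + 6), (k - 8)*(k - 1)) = k - 8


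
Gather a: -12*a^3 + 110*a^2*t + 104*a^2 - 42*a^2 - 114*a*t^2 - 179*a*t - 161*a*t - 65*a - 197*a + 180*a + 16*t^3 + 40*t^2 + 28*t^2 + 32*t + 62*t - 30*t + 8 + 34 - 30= -12*a^3 + a^2*(110*t + 62) + a*(-114*t^2 - 340*t - 82) + 16*t^3 + 68*t^2 + 64*t + 12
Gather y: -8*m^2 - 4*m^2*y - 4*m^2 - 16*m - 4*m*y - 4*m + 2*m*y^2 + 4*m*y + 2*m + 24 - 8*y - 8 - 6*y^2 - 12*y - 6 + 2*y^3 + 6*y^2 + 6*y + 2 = -12*m^2 + 2*m*y^2 - 18*m + 2*y^3 + y*(-4*m^2 - 14) + 12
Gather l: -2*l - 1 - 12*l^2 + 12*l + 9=-12*l^2 + 10*l + 8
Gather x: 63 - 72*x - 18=45 - 72*x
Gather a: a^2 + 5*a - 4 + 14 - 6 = a^2 + 5*a + 4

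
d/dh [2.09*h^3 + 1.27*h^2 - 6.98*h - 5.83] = 6.27*h^2 + 2.54*h - 6.98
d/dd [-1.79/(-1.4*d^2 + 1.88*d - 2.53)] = (3.3652 - 5.012*d)/(1.4*d^2 - 1.88*d + 2.53)^2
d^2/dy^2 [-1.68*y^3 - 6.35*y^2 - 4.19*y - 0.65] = -10.08*y - 12.7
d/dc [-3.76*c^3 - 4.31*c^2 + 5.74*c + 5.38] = -11.28*c^2 - 8.62*c + 5.74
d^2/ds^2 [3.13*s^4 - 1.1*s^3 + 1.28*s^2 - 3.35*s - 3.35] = 37.56*s^2 - 6.6*s + 2.56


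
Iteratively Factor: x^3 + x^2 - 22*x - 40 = (x + 2)*(x^2 - x - 20) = (x - 5)*(x + 2)*(x + 4)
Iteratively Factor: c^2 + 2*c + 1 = (c + 1)*(c + 1)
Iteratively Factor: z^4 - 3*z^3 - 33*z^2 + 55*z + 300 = (z - 5)*(z^3 + 2*z^2 - 23*z - 60) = (z - 5)*(z + 4)*(z^2 - 2*z - 15) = (z - 5)^2*(z + 4)*(z + 3)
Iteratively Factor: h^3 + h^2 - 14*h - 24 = (h + 3)*(h^2 - 2*h - 8) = (h - 4)*(h + 3)*(h + 2)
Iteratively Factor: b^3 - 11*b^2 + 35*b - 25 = (b - 5)*(b^2 - 6*b + 5) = (b - 5)^2*(b - 1)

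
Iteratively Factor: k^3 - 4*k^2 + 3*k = (k - 3)*(k^2 - k) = (k - 3)*(k - 1)*(k)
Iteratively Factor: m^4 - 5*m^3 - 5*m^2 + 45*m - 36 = (m - 1)*(m^3 - 4*m^2 - 9*m + 36) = (m - 3)*(m - 1)*(m^2 - m - 12) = (m - 3)*(m - 1)*(m + 3)*(m - 4)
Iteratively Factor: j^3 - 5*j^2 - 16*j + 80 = (j + 4)*(j^2 - 9*j + 20) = (j - 5)*(j + 4)*(j - 4)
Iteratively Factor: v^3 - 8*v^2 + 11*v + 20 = (v - 4)*(v^2 - 4*v - 5) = (v - 4)*(v + 1)*(v - 5)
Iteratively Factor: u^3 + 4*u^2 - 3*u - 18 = (u + 3)*(u^2 + u - 6) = (u + 3)^2*(u - 2)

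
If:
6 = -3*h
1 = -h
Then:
No Solution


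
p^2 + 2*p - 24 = (p - 4)*(p + 6)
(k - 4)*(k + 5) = k^2 + k - 20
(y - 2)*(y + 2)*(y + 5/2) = y^3 + 5*y^2/2 - 4*y - 10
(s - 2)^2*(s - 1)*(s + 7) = s^4 + 2*s^3 - 27*s^2 + 52*s - 28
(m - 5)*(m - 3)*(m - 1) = m^3 - 9*m^2 + 23*m - 15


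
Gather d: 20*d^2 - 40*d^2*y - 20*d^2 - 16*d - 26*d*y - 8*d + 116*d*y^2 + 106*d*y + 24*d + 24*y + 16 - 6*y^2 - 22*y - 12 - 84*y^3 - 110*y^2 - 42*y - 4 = -40*d^2*y + d*(116*y^2 + 80*y) - 84*y^3 - 116*y^2 - 40*y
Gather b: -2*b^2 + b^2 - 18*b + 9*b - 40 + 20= -b^2 - 9*b - 20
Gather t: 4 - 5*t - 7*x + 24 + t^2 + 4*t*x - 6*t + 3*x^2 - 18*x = t^2 + t*(4*x - 11) + 3*x^2 - 25*x + 28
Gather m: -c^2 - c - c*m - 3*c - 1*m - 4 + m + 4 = -c^2 - c*m - 4*c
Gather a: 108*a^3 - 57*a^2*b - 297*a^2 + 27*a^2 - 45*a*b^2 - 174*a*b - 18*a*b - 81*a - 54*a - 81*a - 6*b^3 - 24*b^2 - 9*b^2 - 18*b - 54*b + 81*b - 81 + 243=108*a^3 + a^2*(-57*b - 270) + a*(-45*b^2 - 192*b - 216) - 6*b^3 - 33*b^2 + 9*b + 162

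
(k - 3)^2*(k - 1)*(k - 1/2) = k^4 - 15*k^3/2 + 37*k^2/2 - 33*k/2 + 9/2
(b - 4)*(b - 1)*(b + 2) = b^3 - 3*b^2 - 6*b + 8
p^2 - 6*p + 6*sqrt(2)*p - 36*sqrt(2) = (p - 6)*(p + 6*sqrt(2))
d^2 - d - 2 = (d - 2)*(d + 1)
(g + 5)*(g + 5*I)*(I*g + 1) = I*g^3 - 4*g^2 + 5*I*g^2 - 20*g + 5*I*g + 25*I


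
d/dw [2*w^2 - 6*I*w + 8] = 4*w - 6*I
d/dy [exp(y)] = exp(y)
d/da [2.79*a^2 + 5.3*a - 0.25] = 5.58*a + 5.3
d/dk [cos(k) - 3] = -sin(k)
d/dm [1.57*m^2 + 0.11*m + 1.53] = 3.14*m + 0.11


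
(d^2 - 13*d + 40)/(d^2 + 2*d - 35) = (d - 8)/(d + 7)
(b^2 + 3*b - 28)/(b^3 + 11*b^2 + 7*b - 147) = (b - 4)/(b^2 + 4*b - 21)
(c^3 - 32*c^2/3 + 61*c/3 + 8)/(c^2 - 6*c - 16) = (c^2 - 8*c/3 - 1)/(c + 2)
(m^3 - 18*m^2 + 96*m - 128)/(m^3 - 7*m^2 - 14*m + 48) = (m - 8)/(m + 3)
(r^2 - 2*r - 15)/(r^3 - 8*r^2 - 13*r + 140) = (r + 3)/(r^2 - 3*r - 28)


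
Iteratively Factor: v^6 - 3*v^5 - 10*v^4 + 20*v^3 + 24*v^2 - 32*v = (v - 1)*(v^5 - 2*v^4 - 12*v^3 + 8*v^2 + 32*v) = (v - 4)*(v - 1)*(v^4 + 2*v^3 - 4*v^2 - 8*v) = (v - 4)*(v - 1)*(v + 2)*(v^3 - 4*v) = (v - 4)*(v - 1)*(v + 2)^2*(v^2 - 2*v) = (v - 4)*(v - 2)*(v - 1)*(v + 2)^2*(v)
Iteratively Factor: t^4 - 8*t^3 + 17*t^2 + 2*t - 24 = (t - 2)*(t^3 - 6*t^2 + 5*t + 12) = (t - 2)*(t + 1)*(t^2 - 7*t + 12) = (t - 3)*(t - 2)*(t + 1)*(t - 4)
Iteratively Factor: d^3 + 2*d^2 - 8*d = (d - 2)*(d^2 + 4*d) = (d - 2)*(d + 4)*(d)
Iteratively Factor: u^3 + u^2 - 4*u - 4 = (u + 2)*(u^2 - u - 2) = (u + 1)*(u + 2)*(u - 2)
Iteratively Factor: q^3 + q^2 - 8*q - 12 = (q - 3)*(q^2 + 4*q + 4) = (q - 3)*(q + 2)*(q + 2)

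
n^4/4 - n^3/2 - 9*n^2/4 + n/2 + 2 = (n/2 + 1/2)*(n/2 + 1)*(n - 4)*(n - 1)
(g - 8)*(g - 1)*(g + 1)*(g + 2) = g^4 - 6*g^3 - 17*g^2 + 6*g + 16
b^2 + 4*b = b*(b + 4)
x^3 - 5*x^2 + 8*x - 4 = (x - 2)^2*(x - 1)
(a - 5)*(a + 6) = a^2 + a - 30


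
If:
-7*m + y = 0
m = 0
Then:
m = 0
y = 0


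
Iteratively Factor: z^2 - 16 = (z + 4)*(z - 4)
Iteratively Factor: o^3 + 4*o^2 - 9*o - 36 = (o + 3)*(o^2 + o - 12) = (o - 3)*(o + 3)*(o + 4)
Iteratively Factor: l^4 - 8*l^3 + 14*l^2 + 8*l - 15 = (l - 3)*(l^3 - 5*l^2 - l + 5) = (l - 5)*(l - 3)*(l^2 - 1) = (l - 5)*(l - 3)*(l - 1)*(l + 1)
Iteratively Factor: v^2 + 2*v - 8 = (v - 2)*(v + 4)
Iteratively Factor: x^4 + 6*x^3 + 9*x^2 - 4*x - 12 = (x + 2)*(x^3 + 4*x^2 + x - 6) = (x - 1)*(x + 2)*(x^2 + 5*x + 6) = (x - 1)*(x + 2)^2*(x + 3)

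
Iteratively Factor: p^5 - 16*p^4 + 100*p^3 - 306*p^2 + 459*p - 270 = (p - 3)*(p^4 - 13*p^3 + 61*p^2 - 123*p + 90) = (p - 3)^2*(p^3 - 10*p^2 + 31*p - 30) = (p - 3)^2*(p - 2)*(p^2 - 8*p + 15) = (p - 3)^3*(p - 2)*(p - 5)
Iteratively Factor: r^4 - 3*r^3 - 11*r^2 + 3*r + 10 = (r + 1)*(r^3 - 4*r^2 - 7*r + 10) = (r - 1)*(r + 1)*(r^2 - 3*r - 10) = (r - 5)*(r - 1)*(r + 1)*(r + 2)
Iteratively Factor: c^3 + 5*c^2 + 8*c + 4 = (c + 2)*(c^2 + 3*c + 2) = (c + 1)*(c + 2)*(c + 2)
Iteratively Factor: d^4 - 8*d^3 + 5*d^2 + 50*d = (d + 2)*(d^3 - 10*d^2 + 25*d) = (d - 5)*(d + 2)*(d^2 - 5*d) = d*(d - 5)*(d + 2)*(d - 5)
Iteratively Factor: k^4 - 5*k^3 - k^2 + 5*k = (k - 1)*(k^3 - 4*k^2 - 5*k) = k*(k - 1)*(k^2 - 4*k - 5) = k*(k - 1)*(k + 1)*(k - 5)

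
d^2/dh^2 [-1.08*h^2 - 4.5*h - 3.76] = -2.16000000000000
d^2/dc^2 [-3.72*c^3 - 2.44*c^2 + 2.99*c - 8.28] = -22.32*c - 4.88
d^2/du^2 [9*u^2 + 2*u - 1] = 18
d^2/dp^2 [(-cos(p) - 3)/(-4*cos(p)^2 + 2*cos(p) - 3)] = (36*(1 - cos(2*p))^2*cos(p) + 50*(1 - cos(2*p))^2 + 103*cos(p) - 7*cos(2*p) - 12*cos(3*p) - 8*cos(5*p) - 171)/(2*cos(p) - 2*cos(2*p) - 5)^3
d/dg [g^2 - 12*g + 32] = 2*g - 12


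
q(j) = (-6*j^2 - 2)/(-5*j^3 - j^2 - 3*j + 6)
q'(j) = -12*j/(-5*j^3 - j^2 - 3*j + 6) + (-6*j^2 - 2)*(15*j^2 + 2*j + 3)/(-5*j^3 - j^2 - 3*j + 6)^2 = 2*(-15*j^4 - 6*j^2 - 38*j - 3)/(25*j^6 + 10*j^5 + 31*j^4 - 54*j^3 - 3*j^2 - 36*j + 36)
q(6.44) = 0.18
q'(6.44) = -0.03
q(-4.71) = -0.26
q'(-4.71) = -0.05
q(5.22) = 0.22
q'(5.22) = -0.04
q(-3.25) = -0.37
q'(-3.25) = -0.10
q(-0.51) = -0.45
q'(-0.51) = 0.44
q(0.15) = -0.39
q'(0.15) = -0.58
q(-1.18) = -0.63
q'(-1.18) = 0.03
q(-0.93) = -0.60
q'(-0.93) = 0.22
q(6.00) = 0.19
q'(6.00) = -0.03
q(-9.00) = -0.14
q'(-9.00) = -0.02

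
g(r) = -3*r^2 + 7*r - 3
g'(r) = 7 - 6*r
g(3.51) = -15.39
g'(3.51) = -14.06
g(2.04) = -1.20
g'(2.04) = -5.24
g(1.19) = 1.08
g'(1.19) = -0.14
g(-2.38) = -36.65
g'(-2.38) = 21.28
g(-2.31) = -35.18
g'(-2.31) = 20.86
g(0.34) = -0.97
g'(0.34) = 4.96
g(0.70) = 0.43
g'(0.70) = 2.80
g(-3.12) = -54.04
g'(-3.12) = 25.72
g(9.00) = -183.00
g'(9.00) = -47.00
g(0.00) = -3.00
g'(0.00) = 7.00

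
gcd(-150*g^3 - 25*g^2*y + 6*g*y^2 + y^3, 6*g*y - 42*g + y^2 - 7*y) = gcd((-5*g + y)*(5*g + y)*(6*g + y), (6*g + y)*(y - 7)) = 6*g + y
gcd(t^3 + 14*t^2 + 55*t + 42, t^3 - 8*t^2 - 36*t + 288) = t + 6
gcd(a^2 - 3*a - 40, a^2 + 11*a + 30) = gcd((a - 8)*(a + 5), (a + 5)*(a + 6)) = a + 5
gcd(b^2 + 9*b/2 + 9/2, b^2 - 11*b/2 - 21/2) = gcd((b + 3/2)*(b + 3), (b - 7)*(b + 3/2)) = b + 3/2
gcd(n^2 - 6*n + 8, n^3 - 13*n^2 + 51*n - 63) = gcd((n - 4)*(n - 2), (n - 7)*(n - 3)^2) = 1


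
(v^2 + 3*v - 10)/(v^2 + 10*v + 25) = (v - 2)/(v + 5)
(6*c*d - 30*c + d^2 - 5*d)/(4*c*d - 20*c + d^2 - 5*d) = (6*c + d)/(4*c + d)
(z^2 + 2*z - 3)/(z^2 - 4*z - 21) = (z - 1)/(z - 7)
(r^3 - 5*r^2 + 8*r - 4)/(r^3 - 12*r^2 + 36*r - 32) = (r - 1)/(r - 8)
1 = 1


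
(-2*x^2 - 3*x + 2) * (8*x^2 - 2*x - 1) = -16*x^4 - 20*x^3 + 24*x^2 - x - 2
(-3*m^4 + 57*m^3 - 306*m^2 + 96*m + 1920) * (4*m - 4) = -12*m^5 + 240*m^4 - 1452*m^3 + 1608*m^2 + 7296*m - 7680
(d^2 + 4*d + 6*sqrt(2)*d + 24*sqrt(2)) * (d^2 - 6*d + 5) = d^4 - 2*d^3 + 6*sqrt(2)*d^3 - 19*d^2 - 12*sqrt(2)*d^2 - 114*sqrt(2)*d + 20*d + 120*sqrt(2)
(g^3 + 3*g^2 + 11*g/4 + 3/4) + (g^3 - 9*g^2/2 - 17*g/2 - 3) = 2*g^3 - 3*g^2/2 - 23*g/4 - 9/4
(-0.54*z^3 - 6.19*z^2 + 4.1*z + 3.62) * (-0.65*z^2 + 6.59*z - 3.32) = 0.351*z^5 + 0.4649*z^4 - 41.6643*z^3 + 45.2168*z^2 + 10.2438*z - 12.0184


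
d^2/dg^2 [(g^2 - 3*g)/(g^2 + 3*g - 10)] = 4*(-3*g^3 + 15*g^2 - 45*g + 5)/(g^6 + 9*g^5 - 3*g^4 - 153*g^3 + 30*g^2 + 900*g - 1000)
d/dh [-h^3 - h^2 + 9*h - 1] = -3*h^2 - 2*h + 9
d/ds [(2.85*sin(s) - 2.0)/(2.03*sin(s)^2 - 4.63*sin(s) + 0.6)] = (-5.7855*sin(s)^2 + 8.12*sin(s) - 7.55)*cos(s)/(4.1209*sin(s)^4 - 18.7978*sin(s)^3 + 23.8729*sin(s)^2 - 5.556*sin(s) + 0.36)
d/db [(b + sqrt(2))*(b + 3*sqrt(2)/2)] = 2*b + 5*sqrt(2)/2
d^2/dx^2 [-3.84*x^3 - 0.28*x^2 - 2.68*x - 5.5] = -23.04*x - 0.56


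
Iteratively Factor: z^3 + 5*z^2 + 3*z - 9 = (z + 3)*(z^2 + 2*z - 3) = (z - 1)*(z + 3)*(z + 3)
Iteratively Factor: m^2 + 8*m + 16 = (m + 4)*(m + 4)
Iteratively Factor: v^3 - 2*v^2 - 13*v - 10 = (v + 2)*(v^2 - 4*v - 5) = (v - 5)*(v + 2)*(v + 1)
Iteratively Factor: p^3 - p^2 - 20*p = (p)*(p^2 - p - 20) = p*(p - 5)*(p + 4)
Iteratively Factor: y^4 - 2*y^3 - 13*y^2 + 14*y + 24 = (y - 2)*(y^3 - 13*y - 12) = (y - 2)*(y + 1)*(y^2 - y - 12) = (y - 4)*(y - 2)*(y + 1)*(y + 3)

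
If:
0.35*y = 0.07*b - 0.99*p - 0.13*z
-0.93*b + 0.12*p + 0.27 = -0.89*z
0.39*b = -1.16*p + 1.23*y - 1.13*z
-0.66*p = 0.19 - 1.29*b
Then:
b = 0.17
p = 0.04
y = -0.03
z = -0.13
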